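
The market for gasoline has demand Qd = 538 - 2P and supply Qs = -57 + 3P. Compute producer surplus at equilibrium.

Equilibrium: 538 - 2P = -57 + 3P gives P* = 119, Q* = 300.
Supply starts at P = 19 (where Qs = 0).
PS = ½(119 − 19)(300) = 15000.

Producer surplus = 15000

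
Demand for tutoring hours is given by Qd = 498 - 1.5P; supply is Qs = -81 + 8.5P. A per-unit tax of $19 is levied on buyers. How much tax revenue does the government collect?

Pre-tax equilibrium: P* = 57.9, Q* = 411.15.
Tax on buyers shifts demand to Qd = 498 − 1.5(P + 19) = 469.5 - 1.5P.
469.5 - 1.5P = -81 + 8.5P gives seller price Ps = 55.05; buyers pay Pb = 55.05 + 19 = 74.05.
New quantity: Q = 498 − 1.5(74.05) = 386.925.
Revenue = 19 × 386.925 = 7351.575.

Tax revenue = 7351.575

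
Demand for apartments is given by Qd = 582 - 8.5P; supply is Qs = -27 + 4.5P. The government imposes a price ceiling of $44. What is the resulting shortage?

Equilibrium price would be P* = 609/13, so the ceiling at 44 binds.
At P = 44: Qd = 582 − 8.5(44) = 208, Qs = -27 + 4.5(44) = 171.
Shortage = 208 − 171 = 37.

Shortage = 37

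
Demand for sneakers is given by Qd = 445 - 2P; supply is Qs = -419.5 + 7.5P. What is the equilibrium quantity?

Q* = 263

Set Qd = Qs: 445 - 2P = -419.5 + 7.5P.
864.5 = 9.5P, so P* = 91.
Q* = 445 − 2(91) = 263.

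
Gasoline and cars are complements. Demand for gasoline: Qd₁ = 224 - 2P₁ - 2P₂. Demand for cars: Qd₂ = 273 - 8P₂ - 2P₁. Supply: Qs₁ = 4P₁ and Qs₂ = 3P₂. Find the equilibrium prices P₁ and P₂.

Market 1: 224 - 2P₁ - 2P₂ = 4P₁ → 6P₁ + 2P₂ = 224.
Market 2: 11P₂ + 2P₁ = 273.
Eliminating P₂: 11×(1) − 2×(2) gives 62P₁ = 1918, so P₁ = 959/31.
Back-substitute into (2): P₂ = (273 − 2×959/31) / 11 = 595/31.

P₁ = 959/31, P₂ = 595/31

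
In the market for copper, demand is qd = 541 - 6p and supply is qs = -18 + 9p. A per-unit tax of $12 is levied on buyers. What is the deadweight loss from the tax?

Deadweight loss = 259.2

Pre-tax equilibrium: p* = 559/15, q* = 317.4.
Tax on buyers shifts demand to qd = 541 − 6(p + 12) = 469 - 6p.
469 - 6p = -18 + 9p gives seller price ps = 487/15; buyers pay pb = 487/15 + 12 = 667/15.
New quantity: q = 541 − 6(667/15) = 274.2.
DWL = ½ × 12 × (317.4 − 274.2) = 259.2.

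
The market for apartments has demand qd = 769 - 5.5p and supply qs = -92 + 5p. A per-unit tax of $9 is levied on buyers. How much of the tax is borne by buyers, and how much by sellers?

Buyers bear 30/7, sellers bear 33/7

Pre-tax equilibrium: p* = 82, q* = 318.
Tax on buyers shifts demand to qd = 769 − 5.5(p + 9) = 719.5 - 5.5p.
719.5 - 5.5p = -92 + 5p gives seller price ps = 541/7; buyers pay pb = 541/7 + 9 = 604/7.
New quantity: q = 769 − 5.5(604/7) = 2061/7.
Buyer burden = 604/7 − 82 = 30/7; seller burden = 82 − 541/7 = 33/7.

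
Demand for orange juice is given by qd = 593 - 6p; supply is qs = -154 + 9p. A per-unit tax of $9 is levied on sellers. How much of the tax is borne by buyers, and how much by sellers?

Pre-tax equilibrium: p* = 49.8, q* = 294.2.
Tax on sellers shifts supply to qs = -154 + 9(p − 9) = -235 + 9p.
593 - 6p = -235 + 9p gives buyer price pb = 55.2; sellers receive ps = 55.2 − 9 = 46.2.
New quantity: q = 593 − 6(55.2) = 261.8.
Buyer burden = 55.2 − 49.8 = 5.4; seller burden = 49.8 − 46.2 = 3.6.

Buyers bear $5.4, sellers bear $3.6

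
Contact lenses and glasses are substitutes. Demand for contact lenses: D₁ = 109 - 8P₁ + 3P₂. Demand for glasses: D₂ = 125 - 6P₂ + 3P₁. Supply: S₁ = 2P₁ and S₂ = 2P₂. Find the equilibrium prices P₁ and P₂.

P₁ = 1247/71, P₂ = 1577/71

Market 1: 109 - 8P₁ + 3P₂ = 2P₁ → 10P₁ - 3P₂ = 109.
Market 2: 8P₂ - 3P₁ = 125.
Eliminating P₂: 8×(1) + 3×(2) gives 71P₁ = 1247, so P₁ = 1247/71.
Back-substitute into (2): P₂ = (125 + 3×1247/71) / 8 = 1577/71.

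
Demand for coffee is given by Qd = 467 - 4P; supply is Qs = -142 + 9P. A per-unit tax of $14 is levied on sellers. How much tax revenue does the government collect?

Pre-tax equilibrium: P* = 609/13, Q* = 3635/13.
Tax on sellers shifts supply to Qs = -142 + 9(P − 14) = -268 + 9P.
467 - 4P = -268 + 9P gives buyer price Pb = 735/13; sellers receive Ps = 735/13 − 14 = 553/13.
New quantity: Q = 467 − 4(735/13) = 3131/13.
Revenue = 14 × 3131/13 = 43834/13.

Tax revenue = 43834/13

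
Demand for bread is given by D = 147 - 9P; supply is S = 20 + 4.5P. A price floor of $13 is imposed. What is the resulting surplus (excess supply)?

Equilibrium price would be P* = 254/27, so the floor at 13 binds.
At P = 13: D = 30, S = 78.5.
Surplus = 78.5 − 30 = 48.5.

Surplus = 48.5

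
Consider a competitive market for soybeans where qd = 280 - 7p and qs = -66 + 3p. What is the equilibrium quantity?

Set qd = qs: 280 - 7p = -66 + 3p.
346 = 10p, so p* = 34.6.
q* = 280 − 7(34.6) = 37.8.

q* = 37.8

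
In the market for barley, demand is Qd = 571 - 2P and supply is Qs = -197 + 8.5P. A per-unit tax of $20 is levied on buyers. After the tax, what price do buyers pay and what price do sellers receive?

Pre-tax equilibrium: P* = 512/7, Q* = 2973/7.
Tax on buyers shifts demand to Qd = 571 − 2(P + 20) = 531 - 2P.
531 - 2P = -197 + 8.5P gives seller price Ps = 208/3; buyers pay Pb = 208/3 + 20 = 268/3.
New quantity: Q = 571 − 2(268/3) = 1177/3.

Buyers pay 268/3, sellers receive 208/3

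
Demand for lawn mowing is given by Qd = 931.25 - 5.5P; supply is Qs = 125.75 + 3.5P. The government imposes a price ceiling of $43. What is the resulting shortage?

Equilibrium price would be P* = 89.5, so the ceiling at 43 binds.
At P = 43: Qd = 931.25 − 5.5(43) = 694.75, Qs = 125.75 + 3.5(43) = 276.25.
Shortage = 694.75 − 276.25 = 418.5.

Shortage = 418.5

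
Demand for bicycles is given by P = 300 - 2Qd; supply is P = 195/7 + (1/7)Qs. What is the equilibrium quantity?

Set the two price expressions equal: 300 - 2Q = 195/7 + (1/7)Q.
1905/7 = (15/7)Q, so Q* = 127.
P* = 300 − (2)(127) = 46.

Q* = 127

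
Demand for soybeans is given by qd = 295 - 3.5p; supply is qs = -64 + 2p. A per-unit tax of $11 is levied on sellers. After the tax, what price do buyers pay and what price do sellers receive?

Buyers pay 762/11, sellers receive 641/11

Pre-tax equilibrium: p* = 718/11, q* = 732/11.
Tax on sellers shifts supply to qs = -64 + 2(p − 11) = -86 + 2p.
295 - 3.5p = -86 + 2p gives buyer price pb = 762/11; sellers receive ps = 762/11 − 11 = 641/11.
New quantity: q = 295 − 3.5(762/11) = 578/11.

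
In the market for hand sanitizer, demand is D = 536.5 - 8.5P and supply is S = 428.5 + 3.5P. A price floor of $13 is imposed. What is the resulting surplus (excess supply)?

Equilibrium price would be P* = 9, so the floor at 13 binds.
At P = 13: D = 426, S = 474.
Surplus = 474 − 426 = 48.

Surplus = 48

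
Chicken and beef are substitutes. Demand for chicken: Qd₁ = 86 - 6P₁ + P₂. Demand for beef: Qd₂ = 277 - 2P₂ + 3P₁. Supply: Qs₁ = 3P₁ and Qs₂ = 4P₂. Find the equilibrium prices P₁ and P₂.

P₁ = 793/51, P₂ = 917/17

Market 1: 86 - 6P₁ + P₂ = 3P₁ → 9P₁ - P₂ = 86.
Market 2: 6P₂ - 3P₁ = 277.
Eliminating P₂: 6×(1) + 1×(2) gives 51P₁ = 793, so P₁ = 793/51.
Back-substitute into (2): P₂ = (277 + 3×793/51) / 6 = 917/17.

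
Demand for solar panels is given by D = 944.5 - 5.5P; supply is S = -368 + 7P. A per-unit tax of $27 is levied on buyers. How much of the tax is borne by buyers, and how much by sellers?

Buyers bear $15.12, sellers bear $11.88

Pre-tax equilibrium: P* = 105, Q* = 367.
Tax on buyers shifts demand to D = 944.5 − 5.5(P + 27) = 796 - 5.5P.
796 - 5.5P = -368 + 7P gives seller price Ps = 93.12; buyers pay Pb = 93.12 + 27 = 120.12.
New quantity: Q = 944.5 − 5.5(120.12) = 283.84.
Buyer burden = 120.12 − 105 = 15.12; seller burden = 105 − 93.12 = 11.88.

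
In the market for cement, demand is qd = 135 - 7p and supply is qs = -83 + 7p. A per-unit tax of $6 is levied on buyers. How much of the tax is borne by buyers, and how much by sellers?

Pre-tax equilibrium: p* = 109/7, q* = 26.
Tax on buyers shifts demand to qd = 135 − 7(p + 6) = 93 - 7p.
93 - 7p = -83 + 7p gives seller price ps = 88/7; buyers pay pb = 88/7 + 6 = 130/7.
New quantity: q = 135 − 7(130/7) = 5.
Buyer burden = 130/7 − 109/7 = 3; seller burden = 109/7 − 88/7 = 3.

Buyers bear $3, sellers bear $3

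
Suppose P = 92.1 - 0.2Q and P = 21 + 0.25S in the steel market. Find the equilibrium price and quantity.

Set the two price expressions equal: 92.1 - 0.2Q = 21 + 0.25Q.
71.1 = 0.45Q, so Q* = 158.
P* = 92.1 − (0.2)(158) = 60.5.

P* = 60.5, Q* = 158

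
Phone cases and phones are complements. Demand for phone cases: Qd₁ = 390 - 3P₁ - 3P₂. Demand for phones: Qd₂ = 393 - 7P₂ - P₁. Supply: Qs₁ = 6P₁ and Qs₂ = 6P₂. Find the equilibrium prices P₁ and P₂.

P₁ = 1297/38, P₂ = 1049/38

Market 1: 390 - 3P₁ - 3P₂ = 6P₁ → 9P₁ + 3P₂ = 390.
Market 2: 13P₂ + P₁ = 393.
Eliminating P₂: 13×(1) − 3×(2) gives 114P₁ = 3891, so P₁ = 1297/38.
Back-substitute into (2): P₂ = (393 − 1×1297/38) / 13 = 1049/38.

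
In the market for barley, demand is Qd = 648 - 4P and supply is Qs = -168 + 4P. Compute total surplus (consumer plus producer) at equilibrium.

Total surplus = 14400

Equilibrium: 648 - 4P = -168 + 4P gives P* = 102, Q* = 240.
Demand choke price: P = 162; supply starts at P = 42.
CS = ½(162 − 102)(240) = 7200; PS = ½(102 − 42)(240) = 7200.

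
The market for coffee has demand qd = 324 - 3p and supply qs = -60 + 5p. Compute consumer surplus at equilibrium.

Equilibrium: 324 - 3p = -60 + 5p gives p* = 48, q* = 180.
Demand choke price (qd = 0): p = 108.
CS = ½(108 − 48)(180) = 5400.

Consumer surplus = 5400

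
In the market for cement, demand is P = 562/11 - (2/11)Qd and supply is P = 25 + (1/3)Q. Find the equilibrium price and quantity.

Set the two price expressions equal: 562/11 - (2/11)Q = 25 + (1/3)Q.
287/11 = (17/33)Q, so Q* = 861/17.
P* = 562/11 − (2/11)(861/17) = 712/17.

P* = 712/17, Q* = 861/17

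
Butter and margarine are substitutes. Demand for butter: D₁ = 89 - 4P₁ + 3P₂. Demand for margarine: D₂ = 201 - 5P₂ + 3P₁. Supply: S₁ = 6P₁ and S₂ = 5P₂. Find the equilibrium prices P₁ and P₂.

Market 1: 89 - 4P₁ + 3P₂ = 6P₁ → 10P₁ - 3P₂ = 89.
Market 2: 10P₂ - 3P₁ = 201.
Eliminating P₂: 10×(1) + 3×(2) gives 91P₁ = 1493, so P₁ = 1493/91.
Back-substitute into (2): P₂ = (201 + 3×1493/91) / 10 = 2277/91.

P₁ = 1493/91, P₂ = 2277/91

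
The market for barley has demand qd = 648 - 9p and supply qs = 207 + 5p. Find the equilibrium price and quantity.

p* = 31.5, q* = 364.5

Set qd = qs: 648 - 9p = 207 + 5p.
441 = 14p, so p* = 31.5.
q* = 648 − 9(31.5) = 364.5.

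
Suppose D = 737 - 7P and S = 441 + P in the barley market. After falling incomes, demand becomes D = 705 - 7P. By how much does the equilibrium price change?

Original equilibrium: P* = 37, Q* = 478.
New equilibrium: 705 - 7P = 441 + P, so 264 = 8P and P' = 33; Q' = 705 − 7(33) = 474.
Change in price: 33 − 37 = -4.

ΔP = -4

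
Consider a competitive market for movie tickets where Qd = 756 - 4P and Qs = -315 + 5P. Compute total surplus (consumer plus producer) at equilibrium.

Total surplus = 17640

Equilibrium: 756 - 4P = -315 + 5P gives P* = 119, Q* = 280.
Demand choke price: P = 189; supply starts at P = 63.
CS = ½(189 − 119)(280) = 9800; PS = ½(119 − 63)(280) = 7840.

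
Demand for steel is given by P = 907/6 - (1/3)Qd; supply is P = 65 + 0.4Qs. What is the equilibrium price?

Set the two price expressions equal: 907/6 - (1/3)Q = 65 + 0.4Q.
517/6 = (11/15)Q, so Q* = 117.5.
P* = 907/6 − (1/3)(117.5) = 112.

P* = 112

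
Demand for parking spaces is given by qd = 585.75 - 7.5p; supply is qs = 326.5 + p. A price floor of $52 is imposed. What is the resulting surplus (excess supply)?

Equilibrium price would be p* = 30.5, so the floor at 52 binds.
At p = 52: qd = 195.75, qs = 378.5.
Surplus = 378.5 − 195.75 = 182.75.

Surplus = 182.75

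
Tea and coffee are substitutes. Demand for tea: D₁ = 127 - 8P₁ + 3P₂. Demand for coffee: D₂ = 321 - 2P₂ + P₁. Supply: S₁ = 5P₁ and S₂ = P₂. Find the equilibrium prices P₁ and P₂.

P₁ = 112/3, P₂ = 1075/9

Market 1: 127 - 8P₁ + 3P₂ = 5P₁ → 13P₁ - 3P₂ = 127.
Market 2: 3P₂ - P₁ = 321.
Eliminating P₂: 3×(1) + 3×(2) gives 36P₁ = 1344, so P₁ = 112/3.
Back-substitute into (2): P₂ = (321 + 1×112/3) / 3 = 1075/9.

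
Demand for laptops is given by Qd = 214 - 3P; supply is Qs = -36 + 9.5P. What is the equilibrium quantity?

Set Qd = Qs: 214 - 3P = -36 + 9.5P.
250 = 12.5P, so P* = 20.
Q* = 214 − 3(20) = 154.

Q* = 154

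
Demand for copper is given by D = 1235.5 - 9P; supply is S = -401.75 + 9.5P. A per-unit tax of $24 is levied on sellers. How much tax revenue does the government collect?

Pre-tax equilibrium: P* = 88.5, Q* = 439.
Tax on sellers shifts supply to S = -401.75 + 9.5(P − 24) = -629.75 + 9.5P.
1235.5 - 9P = -629.75 + 9.5P gives buyer price Pb = 7461/74; sellers receive Ps = 7461/74 − 24 = 5685/74.
New quantity: Q = 1235.5 − 9(7461/74) = 12139/37.
Revenue = 24 × 12139/37 = 291336/37.

Tax revenue = 291336/37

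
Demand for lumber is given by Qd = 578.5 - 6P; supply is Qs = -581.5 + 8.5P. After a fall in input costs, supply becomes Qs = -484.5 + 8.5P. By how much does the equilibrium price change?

ΔP = -194/29

Original equilibrium: P* = 80, Q* = 98.5.
New equilibrium: 578.5 - 6P = -484.5 + 8.5P, so 1063 = 14.5P and P' = 2126/29; Q' = 578.5 − 6(2126/29) = 8041/58.
Change in price: 2126/29 − 80 = -194/29.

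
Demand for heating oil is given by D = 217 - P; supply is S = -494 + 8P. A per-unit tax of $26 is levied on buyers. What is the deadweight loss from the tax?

Pre-tax equilibrium: P* = 79, Q* = 138.
Tax on buyers shifts demand to D = 217 − 1(P + 26) = 191 - P.
191 - P = -494 + 8P gives seller price Ps = 685/9; buyers pay Pb = 685/9 + 26 = 919/9.
New quantity: Q = 217 − 1(919/9) = 1034/9.
DWL = ½ × 26 × (138 − 1034/9) = 2704/9.

Deadweight loss = 2704/9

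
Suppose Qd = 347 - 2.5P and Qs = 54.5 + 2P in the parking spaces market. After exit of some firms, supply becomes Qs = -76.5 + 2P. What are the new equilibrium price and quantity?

Original equilibrium: P* = 65, Q* = 184.5.
New equilibrium: 347 - 2.5P = -76.5 + 2P, so 423.5 = 4.5P and P' = 847/9; Q' = 347 − 2.5(847/9) = 2011/18.

P' = 847/9, Q' = 2011/18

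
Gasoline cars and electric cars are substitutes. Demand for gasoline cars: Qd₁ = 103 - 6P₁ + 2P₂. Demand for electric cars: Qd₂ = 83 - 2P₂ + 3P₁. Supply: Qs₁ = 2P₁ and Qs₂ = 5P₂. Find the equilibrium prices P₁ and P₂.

P₁ = 17.74, P₂ = 19.46

Market 1: 103 - 6P₁ + 2P₂ = 2P₁ → 8P₁ - 2P₂ = 103.
Market 2: 7P₂ - 3P₁ = 83.
Eliminating P₂: 7×(1) + 2×(2) gives 50P₁ = 887, so P₁ = 17.74.
Back-substitute into (2): P₂ = (83 + 3×17.74) / 7 = 19.46.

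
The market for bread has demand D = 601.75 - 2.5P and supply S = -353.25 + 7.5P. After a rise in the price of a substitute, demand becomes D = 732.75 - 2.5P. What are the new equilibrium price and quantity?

Original equilibrium: P* = 95.5, Q* = 363.
New equilibrium: 732.75 - 2.5P = -353.25 + 7.5P, so 1086 = 10P and P' = 108.6; Q' = 732.75 − 2.5(108.6) = 461.25.

P' = 108.6, Q' = 461.25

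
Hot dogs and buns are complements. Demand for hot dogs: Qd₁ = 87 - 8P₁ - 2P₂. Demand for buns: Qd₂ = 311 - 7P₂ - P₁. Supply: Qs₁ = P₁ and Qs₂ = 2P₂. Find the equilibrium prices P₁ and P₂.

Market 1: 87 - 8P₁ - 2P₂ = P₁ → 9P₁ + 2P₂ = 87.
Market 2: 9P₂ + P₁ = 311.
Eliminating P₂: 9×(1) − 2×(2) gives 79P₁ = 161, so P₁ = 161/79.
Back-substitute into (2): P₂ = (311 − 1×161/79) / 9 = 2712/79.

P₁ = 161/79, P₂ = 2712/79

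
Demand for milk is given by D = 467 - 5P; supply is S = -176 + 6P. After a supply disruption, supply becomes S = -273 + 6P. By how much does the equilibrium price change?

ΔP = 97/11

Original equilibrium: P* = 643/11, Q* = 1922/11.
New equilibrium: 467 - 5P = -273 + 6P, so 740 = 11P and P' = 740/11; Q' = 467 − 5(740/11) = 1437/11.
Change in price: 740/11 − 643/11 = 97/11.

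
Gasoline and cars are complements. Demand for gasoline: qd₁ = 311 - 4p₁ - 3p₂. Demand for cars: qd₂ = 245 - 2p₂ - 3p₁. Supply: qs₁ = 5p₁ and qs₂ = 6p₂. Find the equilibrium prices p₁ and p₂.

p₁ = 1753/63, p₂ = 424/21

Market 1: 311 - 4p₁ - 3p₂ = 5p₁ → 9p₁ + 3p₂ = 311.
Market 2: 8p₂ + 3p₁ = 245.
Eliminating p₂: 8×(1) − 3×(2) gives 63p₁ = 1753, so p₁ = 1753/63.
Back-substitute into (2): p₂ = (245 − 3×1753/63) / 8 = 424/21.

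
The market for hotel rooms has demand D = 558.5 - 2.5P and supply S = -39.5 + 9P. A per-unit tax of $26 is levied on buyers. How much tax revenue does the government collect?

Pre-tax equilibrium: P* = 52, Q* = 428.5.
Tax on buyers shifts demand to D = 558.5 − 2.5(P + 26) = 493.5 - 2.5P.
493.5 - 2.5P = -39.5 + 9P gives seller price Ps = 1066/23; buyers pay Pb = 1066/23 + 26 = 1664/23.
New quantity: Q = 558.5 − 2.5(1664/23) = 17371/46.
Revenue = 26 × 17371/46 = 225823/23.

Tax revenue = 225823/23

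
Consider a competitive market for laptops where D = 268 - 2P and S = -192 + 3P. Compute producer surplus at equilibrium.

Producer surplus = 1176

Equilibrium: 268 - 2P = -192 + 3P gives P* = 92, Q* = 84.
Supply starts at P = 64 (where S = 0).
PS = ½(92 − 64)(84) = 1176.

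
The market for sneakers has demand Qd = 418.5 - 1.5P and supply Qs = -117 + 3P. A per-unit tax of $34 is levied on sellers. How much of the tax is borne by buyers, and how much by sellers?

Pre-tax equilibrium: P* = 119, Q* = 240.
Tax on sellers shifts supply to Qs = -117 + 3(P − 34) = -219 + 3P.
418.5 - 1.5P = -219 + 3P gives buyer price Pb = 425/3; sellers receive Ps = 425/3 − 34 = 323/3.
New quantity: Q = 418.5 − 1.5(425/3) = 206.
Buyer burden = 425/3 − 119 = 68/3; seller burden = 119 − 323/3 = 34/3.

Buyers bear 68/3, sellers bear 34/3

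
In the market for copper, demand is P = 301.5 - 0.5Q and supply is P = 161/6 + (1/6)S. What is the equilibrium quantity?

Set the two price expressions equal: 301.5 - 0.5Q = 161/6 + (1/6)Q.
824/3 = (2/3)Q, so Q* = 412.
P* = 301.5 − (0.5)(412) = 95.5.

Q* = 412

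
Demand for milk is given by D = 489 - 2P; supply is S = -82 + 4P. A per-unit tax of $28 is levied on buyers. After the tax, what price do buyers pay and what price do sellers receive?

Pre-tax equilibrium: P* = 571/6, Q* = 896/3.
Tax on buyers shifts demand to D = 489 − 2(P + 28) = 433 - 2P.
433 - 2P = -82 + 4P gives seller price Ps = 515/6; buyers pay Pb = 515/6 + 28 = 683/6.
New quantity: Q = 489 − 2(683/6) = 784/3.

Buyers pay 683/6, sellers receive 515/6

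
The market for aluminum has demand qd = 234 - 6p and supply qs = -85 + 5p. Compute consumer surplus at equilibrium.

Consumer surplus = 300

Equilibrium: 234 - 6p = -85 + 5p gives p* = 29, q* = 60.
Demand choke price (qd = 0): p = 39.
CS = ½(39 − 29)(60) = 300.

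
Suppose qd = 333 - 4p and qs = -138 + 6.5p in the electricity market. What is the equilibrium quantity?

Set qd = qs: 333 - 4p = -138 + 6.5p.
471 = 10.5p, so p* = 314/7.
q* = 333 − 4(314/7) = 1075/7.

q* = 1075/7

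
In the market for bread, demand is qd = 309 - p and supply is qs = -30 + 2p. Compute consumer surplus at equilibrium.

Equilibrium: 309 - p = -30 + 2p gives p* = 113, q* = 196.
Demand choke price (qd = 0): p = 309.
CS = ½(309 − 113)(196) = 19208.

Consumer surplus = 19208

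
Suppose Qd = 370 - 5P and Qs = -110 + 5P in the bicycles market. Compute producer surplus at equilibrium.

Equilibrium: 370 - 5P = -110 + 5P gives P* = 48, Q* = 130.
Supply starts at P = 22 (where Qs = 0).
PS = ½(48 − 22)(130) = 1690.

Producer surplus = 1690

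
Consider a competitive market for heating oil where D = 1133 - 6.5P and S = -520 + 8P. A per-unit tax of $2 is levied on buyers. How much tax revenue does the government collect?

Pre-tax equilibrium: P* = 114, Q* = 392.
Tax on buyers shifts demand to D = 1133 − 6.5(P + 2) = 1120 - 6.5P.
1120 - 6.5P = -520 + 8P gives seller price Ps = 3280/29; buyers pay Pb = 3280/29 + 2 = 3338/29.
New quantity: Q = 1133 − 6.5(3338/29) = 11160/29.
Revenue = 2 × 11160/29 = 22320/29.

Tax revenue = 22320/29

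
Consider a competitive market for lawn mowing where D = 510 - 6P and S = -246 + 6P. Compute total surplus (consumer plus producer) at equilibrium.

Total surplus = 2904

Equilibrium: 510 - 6P = -246 + 6P gives P* = 63, Q* = 132.
Demand choke price: P = 85; supply starts at P = 41.
CS = ½(85 − 63)(132) = 1452; PS = ½(63 − 41)(132) = 1452.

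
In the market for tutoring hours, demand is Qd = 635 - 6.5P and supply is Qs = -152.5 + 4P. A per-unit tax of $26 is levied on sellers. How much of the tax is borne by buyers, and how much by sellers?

Pre-tax equilibrium: P* = 75, Q* = 147.5.
Tax on sellers shifts supply to Qs = -152.5 + 4(P − 26) = -256.5 + 4P.
635 - 6.5P = -256.5 + 4P gives buyer price Pb = 1783/21; sellers receive Ps = 1783/21 − 26 = 1237/21.
New quantity: Q = 635 − 6.5(1783/21) = 3491/42.
Buyer burden = 1783/21 − 75 = 208/21; seller burden = 75 − 1237/21 = 338/21.

Buyers bear 208/21, sellers bear 338/21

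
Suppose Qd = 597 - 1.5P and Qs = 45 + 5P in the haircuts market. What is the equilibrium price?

P* = 1104/13

Set Qd = Qs: 597 - 1.5P = 45 + 5P.
552 = 6.5P, so P* = 1104/13.
Q* = 597 − 1.5(1104/13) = 6105/13.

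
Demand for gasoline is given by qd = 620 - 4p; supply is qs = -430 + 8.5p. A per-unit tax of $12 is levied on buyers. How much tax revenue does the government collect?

Tax revenue = 3016.32

Pre-tax equilibrium: p* = 84, q* = 284.
Tax on buyers shifts demand to qd = 620 − 4(p + 12) = 572 - 4p.
572 - 4p = -430 + 8.5p gives seller price ps = 80.16; buyers pay pb = 80.16 + 12 = 92.16.
New quantity: q = 620 − 4(92.16) = 251.36.
Revenue = 12 × 251.36 = 3016.32.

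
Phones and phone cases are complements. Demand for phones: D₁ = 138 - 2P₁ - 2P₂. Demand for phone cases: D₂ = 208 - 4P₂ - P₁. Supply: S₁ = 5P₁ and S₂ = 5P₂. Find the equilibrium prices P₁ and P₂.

P₁ = 826/61, P₂ = 1318/61

Market 1: 138 - 2P₁ - 2P₂ = 5P₁ → 7P₁ + 2P₂ = 138.
Market 2: 9P₂ + P₁ = 208.
Eliminating P₂: 9×(1) − 2×(2) gives 61P₁ = 826, so P₁ = 826/61.
Back-substitute into (2): P₂ = (208 − 1×826/61) / 9 = 1318/61.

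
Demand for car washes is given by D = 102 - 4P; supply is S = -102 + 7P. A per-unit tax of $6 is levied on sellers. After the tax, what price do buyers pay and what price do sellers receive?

Buyers pay 246/11, sellers receive 180/11

Pre-tax equilibrium: P* = 204/11, Q* = 306/11.
Tax on sellers shifts supply to S = -102 + 7(P − 6) = -144 + 7P.
102 - 4P = -144 + 7P gives buyer price Pb = 246/11; sellers receive Ps = 246/11 − 6 = 180/11.
New quantity: Q = 102 − 4(246/11) = 138/11.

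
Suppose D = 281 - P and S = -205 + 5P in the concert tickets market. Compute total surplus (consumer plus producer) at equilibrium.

Total surplus = 24000

Equilibrium: 281 - P = -205 + 5P gives P* = 81, Q* = 200.
Demand choke price: P = 281; supply starts at P = 41.
CS = ½(281 − 81)(200) = 20000; PS = ½(81 − 41)(200) = 4000.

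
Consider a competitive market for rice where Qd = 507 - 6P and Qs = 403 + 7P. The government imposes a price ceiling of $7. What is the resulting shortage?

Shortage = 13

Equilibrium price would be P* = 8, so the ceiling at 7 binds.
At P = 7: Qd = 507 − 6(7) = 465, Qs = 403 + 7(7) = 452.
Shortage = 465 − 452 = 13.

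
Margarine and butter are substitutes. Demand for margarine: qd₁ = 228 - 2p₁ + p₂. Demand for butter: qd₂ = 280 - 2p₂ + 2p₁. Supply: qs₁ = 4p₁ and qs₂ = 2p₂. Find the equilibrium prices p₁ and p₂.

p₁ = 596/11, p₂ = 1068/11

Market 1: 228 - 2p₁ + p₂ = 4p₁ → 6p₁ - p₂ = 228.
Market 2: 4p₂ - 2p₁ = 280.
Eliminating p₂: 4×(1) + 1×(2) gives 22p₁ = 1192, so p₁ = 596/11.
Back-substitute into (2): p₂ = (280 + 2×596/11) / 4 = 1068/11.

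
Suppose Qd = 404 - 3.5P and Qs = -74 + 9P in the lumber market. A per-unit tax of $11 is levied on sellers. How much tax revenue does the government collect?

Tax revenue = 2666.84

Pre-tax equilibrium: P* = 38.24, Q* = 270.16.
Tax on sellers shifts supply to Qs = -74 + 9(P − 11) = -173 + 9P.
404 - 3.5P = -173 + 9P gives buyer price Pb = 46.16; sellers receive Ps = 46.16 − 11 = 35.16.
New quantity: Q = 404 − 3.5(46.16) = 242.44.
Revenue = 11 × 242.44 = 2666.84.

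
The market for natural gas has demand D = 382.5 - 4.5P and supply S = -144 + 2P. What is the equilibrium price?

Set D = S: 382.5 - 4.5P = -144 + 2P.
526.5 = 6.5P, so P* = 81.
Q* = 382.5 − 4.5(81) = 18.

P* = 81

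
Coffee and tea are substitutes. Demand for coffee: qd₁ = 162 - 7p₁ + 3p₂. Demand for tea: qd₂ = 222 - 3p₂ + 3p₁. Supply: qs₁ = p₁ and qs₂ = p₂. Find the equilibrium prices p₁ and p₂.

Market 1: 162 - 7p₁ + 3p₂ = p₁ → 8p₁ - 3p₂ = 162.
Market 2: 4p₂ - 3p₁ = 222.
Eliminating p₂: 4×(1) + 3×(2) gives 23p₁ = 1314, so p₁ = 1314/23.
Back-substitute into (2): p₂ = (222 + 3×1314/23) / 4 = 2262/23.

p₁ = 1314/23, p₂ = 2262/23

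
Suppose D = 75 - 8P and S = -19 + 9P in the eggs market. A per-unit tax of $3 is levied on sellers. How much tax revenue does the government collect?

Tax revenue = 921/17

Pre-tax equilibrium: P* = 94/17, Q* = 523/17.
Tax on sellers shifts supply to S = -19 + 9(P − 3) = -46 + 9P.
75 - 8P = -46 + 9P gives buyer price Pb = 121/17; sellers receive Ps = 121/17 − 3 = 70/17.
New quantity: Q = 75 − 8(121/17) = 307/17.
Revenue = 3 × 307/17 = 921/17.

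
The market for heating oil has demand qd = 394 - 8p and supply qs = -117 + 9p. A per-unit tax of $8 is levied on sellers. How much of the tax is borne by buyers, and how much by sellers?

Buyers bear 72/17, sellers bear 64/17

Pre-tax equilibrium: p* = 511/17, q* = 2610/17.
Tax on sellers shifts supply to qs = -117 + 9(p − 8) = -189 + 9p.
394 - 8p = -189 + 9p gives buyer price pb = 583/17; sellers receive ps = 583/17 − 8 = 447/17.
New quantity: q = 394 − 8(583/17) = 2034/17.
Buyer burden = 583/17 − 511/17 = 72/17; seller burden = 511/17 − 447/17 = 64/17.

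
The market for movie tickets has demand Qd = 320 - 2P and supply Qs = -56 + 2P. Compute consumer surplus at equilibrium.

Equilibrium: 320 - 2P = -56 + 2P gives P* = 94, Q* = 132.
Demand choke price (Qd = 0): P = 160.
CS = ½(160 − 94)(132) = 4356.

Consumer surplus = 4356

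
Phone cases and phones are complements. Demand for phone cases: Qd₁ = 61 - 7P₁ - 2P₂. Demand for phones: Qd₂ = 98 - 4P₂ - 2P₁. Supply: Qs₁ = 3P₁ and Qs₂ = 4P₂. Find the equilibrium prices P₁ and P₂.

Market 1: 61 - 7P₁ - 2P₂ = 3P₁ → 10P₁ + 2P₂ = 61.
Market 2: 8P₂ + 2P₁ = 98.
Eliminating P₂: 8×(1) − 2×(2) gives 76P₁ = 292, so P₁ = 73/19.
Back-substitute into (2): P₂ = (98 − 2×73/19) / 8 = 429/38.

P₁ = 73/19, P₂ = 429/38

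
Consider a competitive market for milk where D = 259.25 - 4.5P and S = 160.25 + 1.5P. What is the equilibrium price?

Set D = S: 259.25 - 4.5P = 160.25 + 1.5P.
99 = 6P, so P* = 16.5.
Q* = 259.25 − 4.5(16.5) = 185.

P* = 16.5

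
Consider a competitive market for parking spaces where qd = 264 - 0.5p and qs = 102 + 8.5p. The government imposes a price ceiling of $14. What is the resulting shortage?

Equilibrium price would be p* = 18, so the ceiling at 14 binds.
At p = 14: qd = 264 − 0.5(14) = 257, qs = 102 + 8.5(14) = 221.
Shortage = 257 − 221 = 36.

Shortage = 36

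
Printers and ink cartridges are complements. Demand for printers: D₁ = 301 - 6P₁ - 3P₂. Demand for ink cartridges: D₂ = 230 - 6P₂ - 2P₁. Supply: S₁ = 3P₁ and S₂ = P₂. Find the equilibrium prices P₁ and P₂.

P₁ = 1417/57, P₂ = 1468/57

Market 1: 301 - 6P₁ - 3P₂ = 3P₁ → 9P₁ + 3P₂ = 301.
Market 2: 7P₂ + 2P₁ = 230.
Eliminating P₂: 7×(1) − 3×(2) gives 57P₁ = 1417, so P₁ = 1417/57.
Back-substitute into (2): P₂ = (230 − 2×1417/57) / 7 = 1468/57.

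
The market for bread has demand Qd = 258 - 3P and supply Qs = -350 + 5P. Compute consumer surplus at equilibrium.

Consumer surplus = 150

Equilibrium: 258 - 3P = -350 + 5P gives P* = 76, Q* = 30.
Demand choke price (Qd = 0): P = 86.
CS = ½(86 − 76)(30) = 150.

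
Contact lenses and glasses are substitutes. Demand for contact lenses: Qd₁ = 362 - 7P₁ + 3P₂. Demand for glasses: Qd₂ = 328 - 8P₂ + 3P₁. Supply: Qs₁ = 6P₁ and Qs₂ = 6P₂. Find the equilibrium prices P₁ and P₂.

P₁ = 6052/173, P₂ = 5350/173

Market 1: 362 - 7P₁ + 3P₂ = 6P₁ → 13P₁ - 3P₂ = 362.
Market 2: 14P₂ - 3P₁ = 328.
Eliminating P₂: 14×(1) + 3×(2) gives 173P₁ = 6052, so P₁ = 6052/173.
Back-substitute into (2): P₂ = (328 + 3×6052/173) / 14 = 5350/173.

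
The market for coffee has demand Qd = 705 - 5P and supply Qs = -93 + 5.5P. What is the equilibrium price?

Set Qd = Qs: 705 - 5P = -93 + 5.5P.
798 = 10.5P, so P* = 76.
Q* = 705 − 5(76) = 325.

P* = 76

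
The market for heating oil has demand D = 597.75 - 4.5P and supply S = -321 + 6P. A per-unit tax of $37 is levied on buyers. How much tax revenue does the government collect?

Pre-tax equilibrium: P* = 87.5, Q* = 204.
Tax on buyers shifts demand to D = 597.75 − 4.5(P + 37) = 431.25 - 4.5P.
431.25 - 4.5P = -321 + 6P gives seller price Ps = 1003/14; buyers pay Pb = 1003/14 + 37 = 1521/14.
New quantity: Q = 597.75 − 4.5(1521/14) = 762/7.
Revenue = 37 × 762/7 = 28194/7.

Tax revenue = 28194/7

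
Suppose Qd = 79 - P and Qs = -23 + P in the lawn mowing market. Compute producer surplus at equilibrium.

Producer surplus = 392

Equilibrium: 79 - P = -23 + P gives P* = 51, Q* = 28.
Supply starts at P = 23 (where Qs = 0).
PS = ½(51 − 23)(28) = 392.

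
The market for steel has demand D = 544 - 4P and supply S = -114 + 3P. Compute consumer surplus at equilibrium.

Consumer surplus = 3528

Equilibrium: 544 - 4P = -114 + 3P gives P* = 94, Q* = 168.
Demand choke price (D = 0): P = 136.
CS = ½(136 − 94)(168) = 3528.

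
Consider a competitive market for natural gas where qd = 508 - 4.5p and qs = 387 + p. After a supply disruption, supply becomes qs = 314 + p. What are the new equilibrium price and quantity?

p' = 388/11, q' = 3842/11

Original equilibrium: p* = 22, q* = 409.
New equilibrium: 508 - 4.5p = 314 + p, so 194 = 5.5p and p' = 388/11; q' = 508 − 4.5(388/11) = 3842/11.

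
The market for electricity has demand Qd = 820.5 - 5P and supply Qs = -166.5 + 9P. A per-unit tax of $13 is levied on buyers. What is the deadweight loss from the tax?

Pre-tax equilibrium: P* = 70.5, Q* = 468.
Tax on buyers shifts demand to Qd = 820.5 − 5(P + 13) = 755.5 - 5P.
755.5 - 5P = -166.5 + 9P gives seller price Ps = 461/7; buyers pay Pb = 461/7 + 13 = 552/7.
New quantity: Q = 820.5 − 5(552/7) = 5967/14.
DWL = ½ × 13 × (468 − 5967/14) = 7605/28.

Deadweight loss = 7605/28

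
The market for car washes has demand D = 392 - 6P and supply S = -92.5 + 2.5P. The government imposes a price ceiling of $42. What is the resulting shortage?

Shortage = 127.5

Equilibrium price would be P* = 57, so the ceiling at 42 binds.
At P = 42: D = 392 − 6(42) = 140, S = -92.5 + 2.5(42) = 12.5.
Shortage = 140 − 12.5 = 127.5.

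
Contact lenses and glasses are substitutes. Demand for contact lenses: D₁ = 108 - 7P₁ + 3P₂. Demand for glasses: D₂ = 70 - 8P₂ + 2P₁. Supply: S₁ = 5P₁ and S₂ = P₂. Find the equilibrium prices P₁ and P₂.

Market 1: 108 - 7P₁ + 3P₂ = 5P₁ → 12P₁ - 3P₂ = 108.
Market 2: 9P₂ - 2P₁ = 70.
Eliminating P₂: 9×(1) + 3×(2) gives 102P₁ = 1182, so P₁ = 197/17.
Back-substitute into (2): P₂ = (70 + 2×197/17) / 9 = 176/17.

P₁ = 197/17, P₂ = 176/17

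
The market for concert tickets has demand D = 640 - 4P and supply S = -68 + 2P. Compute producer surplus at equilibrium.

Producer surplus = 7056

Equilibrium: 640 - 4P = -68 + 2P gives P* = 118, Q* = 168.
Supply starts at P = 34 (where S = 0).
PS = ½(118 − 34)(168) = 7056.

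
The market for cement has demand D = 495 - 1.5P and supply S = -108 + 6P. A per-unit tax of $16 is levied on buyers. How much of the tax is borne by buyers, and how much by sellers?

Pre-tax equilibrium: P* = 80.4, Q* = 374.4.
Tax on buyers shifts demand to D = 495 − 1.5(P + 16) = 471 - 1.5P.
471 - 1.5P = -108 + 6P gives seller price Ps = 77.2; buyers pay Pb = 77.2 + 16 = 93.2.
New quantity: Q = 495 − 1.5(93.2) = 355.2.
Buyer burden = 93.2 − 80.4 = 12.8; seller burden = 80.4 − 77.2 = 3.2.

Buyers bear $12.8, sellers bear $3.2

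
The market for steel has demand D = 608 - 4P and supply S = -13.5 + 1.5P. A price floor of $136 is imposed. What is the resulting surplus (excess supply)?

Surplus = 126.5

Equilibrium price would be P* = 113, so the floor at 136 binds.
At P = 136: D = 64, S = 190.5.
Surplus = 190.5 − 64 = 126.5.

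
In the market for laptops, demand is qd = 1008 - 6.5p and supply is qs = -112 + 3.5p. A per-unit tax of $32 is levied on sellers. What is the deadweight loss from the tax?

Deadweight loss = 1164.8

Pre-tax equilibrium: p* = 112, q* = 280.
Tax on sellers shifts supply to qs = -112 + 3.5(p − 32) = -224 + 3.5p.
1008 - 6.5p = -224 + 3.5p gives buyer price pb = 123.2; sellers receive ps = 123.2 − 32 = 91.2.
New quantity: q = 1008 − 6.5(123.2) = 207.2.
DWL = ½ × 32 × (280 − 207.2) = 1164.8.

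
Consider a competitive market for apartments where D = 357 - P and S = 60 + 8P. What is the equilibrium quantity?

Set D = S: 357 - P = 60 + 8P.
297 = 9P, so P* = 33.
Q* = 357 − 1(33) = 324.

Q* = 324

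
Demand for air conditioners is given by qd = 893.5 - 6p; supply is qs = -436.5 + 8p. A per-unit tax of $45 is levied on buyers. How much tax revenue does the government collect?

Tax revenue = 106605/14

Pre-tax equilibrium: p* = 95, q* = 323.5.
Tax on buyers shifts demand to qd = 893.5 − 6(p + 45) = 623.5 - 6p.
623.5 - 6p = -436.5 + 8p gives seller price ps = 530/7; buyers pay pb = 530/7 + 45 = 845/7.
New quantity: q = 893.5 − 6(845/7) = 2369/14.
Revenue = 45 × 2369/14 = 106605/14.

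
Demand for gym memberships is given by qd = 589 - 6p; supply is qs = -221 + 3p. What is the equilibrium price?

Set qd = qs: 589 - 6p = -221 + 3p.
810 = 9p, so p* = 90.
q* = 589 − 6(90) = 49.

p* = 90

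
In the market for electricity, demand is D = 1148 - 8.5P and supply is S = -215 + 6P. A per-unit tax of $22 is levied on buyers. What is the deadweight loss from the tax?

Deadweight loss = 24684/29

Pre-tax equilibrium: P* = 94, Q* = 349.
Tax on buyers shifts demand to D = 1148 − 8.5(P + 22) = 961 - 8.5P.
961 - 8.5P = -215 + 6P gives seller price Ps = 2352/29; buyers pay Pb = 2352/29 + 22 = 2990/29.
New quantity: Q = 1148 − 8.5(2990/29) = 7877/29.
DWL = ½ × 22 × (349 − 7877/29) = 24684/29.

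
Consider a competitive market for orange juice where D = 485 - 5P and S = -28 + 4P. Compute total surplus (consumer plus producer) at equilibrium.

Equilibrium: 485 - 5P = -28 + 4P gives P* = 57, Q* = 200.
Demand choke price: P = 97; supply starts at P = 7.
CS = ½(97 − 57)(200) = 4000; PS = ½(57 − 7)(200) = 5000.

Total surplus = 9000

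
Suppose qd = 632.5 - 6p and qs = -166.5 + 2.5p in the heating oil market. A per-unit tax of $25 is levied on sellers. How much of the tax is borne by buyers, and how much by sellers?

Pre-tax equilibrium: p* = 94, q* = 68.5.
Tax on sellers shifts supply to qs = -166.5 + 2.5(p − 25) = -229 + 2.5p.
632.5 - 6p = -229 + 2.5p gives buyer price pb = 1723/17; sellers receive ps = 1723/17 − 25 = 1298/17.
New quantity: q = 632.5 − 6(1723/17) = 829/34.
Buyer burden = 1723/17 − 94 = 125/17; seller burden = 94 − 1298/17 = 300/17.

Buyers bear 125/17, sellers bear 300/17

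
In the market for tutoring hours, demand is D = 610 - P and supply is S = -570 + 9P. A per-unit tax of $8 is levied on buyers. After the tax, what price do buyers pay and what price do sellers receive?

Buyers pay $125.2, sellers receive $117.2

Pre-tax equilibrium: P* = 118, Q* = 492.
Tax on buyers shifts demand to D = 610 − 1(P + 8) = 602 - P.
602 - P = -570 + 9P gives seller price Ps = 117.2; buyers pay Pb = 117.2 + 8 = 125.2.
New quantity: Q = 610 − 1(125.2) = 484.8.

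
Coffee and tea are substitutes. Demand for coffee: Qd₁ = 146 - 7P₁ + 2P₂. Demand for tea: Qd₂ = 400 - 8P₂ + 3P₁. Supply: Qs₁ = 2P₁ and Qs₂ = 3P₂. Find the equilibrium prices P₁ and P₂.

Market 1: 146 - 7P₁ + 2P₂ = 2P₁ → 9P₁ - 2P₂ = 146.
Market 2: 11P₂ - 3P₁ = 400.
Eliminating P₂: 11×(1) + 2×(2) gives 93P₁ = 2406, so P₁ = 802/31.
Back-substitute into (2): P₂ = (400 + 3×802/31) / 11 = 1346/31.

P₁ = 802/31, P₂ = 1346/31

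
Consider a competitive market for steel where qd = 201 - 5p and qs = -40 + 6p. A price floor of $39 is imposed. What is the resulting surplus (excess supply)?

Equilibrium price would be p* = 241/11, so the floor at 39 binds.
At p = 39: qd = 6, qs = 194.
Surplus = 194 − 6 = 188.

Surplus = 188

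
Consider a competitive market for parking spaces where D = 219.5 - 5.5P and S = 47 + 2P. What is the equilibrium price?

P* = 23

Set D = S: 219.5 - 5.5P = 47 + 2P.
172.5 = 7.5P, so P* = 23.
Q* = 219.5 − 5.5(23) = 93.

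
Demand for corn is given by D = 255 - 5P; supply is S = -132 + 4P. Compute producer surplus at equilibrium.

Equilibrium: 255 - 5P = -132 + 4P gives P* = 43, Q* = 40.
Supply starts at P = 33 (where S = 0).
PS = ½(43 − 33)(40) = 200.

Producer surplus = 200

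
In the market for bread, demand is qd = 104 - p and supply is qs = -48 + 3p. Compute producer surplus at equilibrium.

Equilibrium: 104 - p = -48 + 3p gives p* = 38, q* = 66.
Supply starts at p = 16 (where qs = 0).
PS = ½(38 − 16)(66) = 726.

Producer surplus = 726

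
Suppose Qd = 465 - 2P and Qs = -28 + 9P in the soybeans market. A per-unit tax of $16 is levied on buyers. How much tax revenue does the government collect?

Tax revenue = 61456/11

Pre-tax equilibrium: P* = 493/11, Q* = 4129/11.
Tax on buyers shifts demand to Qd = 465 − 2(P + 16) = 433 - 2P.
433 - 2P = -28 + 9P gives seller price Ps = 461/11; buyers pay Pb = 461/11 + 16 = 637/11.
New quantity: Q = 465 − 2(637/11) = 3841/11.
Revenue = 16 × 3841/11 = 61456/11.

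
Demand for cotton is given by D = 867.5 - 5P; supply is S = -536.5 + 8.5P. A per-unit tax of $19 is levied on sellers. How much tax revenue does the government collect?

Pre-tax equilibrium: P* = 104, Q* = 347.5.
Tax on sellers shifts supply to S = -536.5 + 8.5(P − 19) = -698 + 8.5P.
867.5 - 5P = -698 + 8.5P gives buyer price Pb = 3131/27; sellers receive Ps = 3131/27 − 19 = 2618/27.
New quantity: Q = 867.5 − 5(3131/27) = 15535/54.
Revenue = 19 × 15535/54 = 295165/54.

Tax revenue = 295165/54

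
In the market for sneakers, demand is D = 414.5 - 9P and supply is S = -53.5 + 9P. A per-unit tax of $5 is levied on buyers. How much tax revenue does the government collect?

Pre-tax equilibrium: P* = 26, Q* = 180.5.
Tax on buyers shifts demand to D = 414.5 − 9(P + 5) = 369.5 - 9P.
369.5 - 9P = -53.5 + 9P gives seller price Ps = 23.5; buyers pay Pb = 23.5 + 5 = 28.5.
New quantity: Q = 414.5 − 9(28.5) = 158.
Revenue = 5 × 158 = 790.

Tax revenue = 790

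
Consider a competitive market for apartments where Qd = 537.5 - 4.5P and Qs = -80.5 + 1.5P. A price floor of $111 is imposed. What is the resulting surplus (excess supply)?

Surplus = 48

Equilibrium price would be P* = 103, so the floor at 111 binds.
At P = 111: Qd = 38, Qs = 86.
Surplus = 86 − 38 = 48.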